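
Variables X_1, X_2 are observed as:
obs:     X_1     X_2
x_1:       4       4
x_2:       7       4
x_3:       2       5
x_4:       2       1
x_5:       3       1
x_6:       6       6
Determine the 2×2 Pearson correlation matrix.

Step 1 — column means:
  mean(X_1) = (4 + 7 + 2 + 2 + 3 + 6) / 6 = 24/6 = 4
  mean(X_2) = (4 + 4 + 5 + 1 + 1 + 6) / 6 = 21/6 = 3.5

Step 2 — sample variances and covariances s[i,j] = (1/(n-1)) · Σ_k (x_{k,i} - mean_i) · (x_{k,j} - mean_j), with n-1 = 5:
  s[X_1,X_1] = ((0)·(0) + (3)·(3) + (-2)·(-2) + (-2)·(-2) + (-1)·(-1) + (2)·(2)) / 5 = 22/5 = 4.4
  s[X_1,X_2] = ((0)·(0.5) + (3)·(0.5) + (-2)·(1.5) + (-2)·(-2.5) + (-1)·(-2.5) + (2)·(2.5)) / 5 = 11/5 = 2.2
  s[X_2,X_2] = ((0.5)·(0.5) + (0.5)·(0.5) + (1.5)·(1.5) + (-2.5)·(-2.5) + (-2.5)·(-2.5) + (2.5)·(2.5)) / 5 = 21.5/5 = 4.3
  Sample standard deviations s_i = √(s[i,i]):
  s(X_1) = √(4.4) = 2.0976
  s(X_2) = √(4.3) = 2.0736

Step 3 — r_{ij} = s_{ij} / (s_i · s_j):
  r[X_1,X_1] = 1 (diagonal).
  r[X_1,X_2] = 2.2 / (2.0976 · 2.0736) = 2.2 / 4.3497 = 0.5058
  r[X_2,X_2] = 1 (diagonal).

R is symmetric with unit diagonal. Assembling:

R = [[1, 0.5058],
 [0.5058, 1]]


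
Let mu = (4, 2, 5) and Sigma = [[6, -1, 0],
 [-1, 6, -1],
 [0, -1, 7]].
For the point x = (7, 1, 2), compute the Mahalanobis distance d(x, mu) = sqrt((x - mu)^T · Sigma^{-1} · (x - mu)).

Step 1 — centre the observation: (x - mu) = (3, -1, -3).

Step 2 — invert Sigma (cofactor / det for 3×3, or solve directly):
  Sigma^{-1} = [[0.1715, 0.0293, 0.0042],
 [0.0293, 0.1757, 0.0251],
 [0.0042, 0.0251, 0.1464]].

Step 3 — form the quadratic (x - mu)^T · Sigma^{-1} · (x - mu):
  Sigma^{-1} · (x - mu) = (0.4728, -0.1632, -0.4519).
  (x - mu)^T · [Sigma^{-1} · (x - mu)] = (3)·(0.4728) + (-1)·(-0.1632) + (-3)·(-0.4519) = 2.9372.

Step 4 — take square root: d = √(2.9372) ≈ 1.7138.

d(x, mu) = √(2.9372) ≈ 1.7138


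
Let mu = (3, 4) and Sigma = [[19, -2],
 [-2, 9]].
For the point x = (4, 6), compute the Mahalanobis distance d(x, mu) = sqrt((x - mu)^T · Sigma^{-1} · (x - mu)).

Step 1 — centre the observation: (x - mu) = (1, 2).

Step 2 — invert Sigma. det(Sigma) = 19·9 - (-2)² = 167.
  Sigma^{-1} = (1/det) · [[d, -b], [-b, a]] = [[0.0539, 0.012],
 [0.012, 0.1138]].

Step 3 — form the quadratic (x - mu)^T · Sigma^{-1} · (x - mu):
  Sigma^{-1} · (x - mu) = (0.0778, 0.2395).
  (x - mu)^T · [Sigma^{-1} · (x - mu)] = (1)·(0.0778) + (2)·(0.2395) = 0.5569.

Step 4 — take square root: d = √(0.5569) ≈ 0.7462.

d(x, mu) = √(0.5569) ≈ 0.7462


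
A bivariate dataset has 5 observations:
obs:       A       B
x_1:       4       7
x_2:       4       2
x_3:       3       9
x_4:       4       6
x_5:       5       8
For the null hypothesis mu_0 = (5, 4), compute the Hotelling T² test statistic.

Step 1 — sample mean vector:
  mean(A) = (4 + 4 + 3 + 4 + 5) / 5 = 20/5 = 4
  mean(B) = (7 + 2 + 9 + 6 + 8) / 5 = 32/5 = 6.4
  x̄ = (4, 6.4),  deviation x̄ - mu_0 = (4, 6.4) - (5, 4) = (-1, 2.4).

Step 2 — sample covariance matrix, S[i,j] = (1/(n-1)) · Σ_k (x_{k,i} - mean_i) · (x_{k,j} - mean_j), divisor n-1 = 4:
  S[A,A] = ((0)·(0) + (0)·(0) + (-1)·(-1) + (0)·(0) + (1)·(1)) / 4 = 2/4 = 0.5
  S[A,B] = ((0)·(0.6) + (0)·(-4.4) + (-1)·(2.6) + (0)·(-0.4) + (1)·(1.6)) / 4 = -1/4 = -0.25
  S[B,B] = ((0.6)·(0.6) + (-4.4)·(-4.4) + (2.6)·(2.6) + (-0.4)·(-0.4) + (1.6)·(1.6)) / 4 = 29.2/4 = 7.3
  S = [[0.5, -0.25],
 [-0.25, 7.3]].

Step 3 — invert S. det(S) = 0.5·7.3 - (-0.25)² = 3.5875.
  S^{-1} = (1/det) · [[d, -b], [-b, a]] = [[2.0348, 0.0697],
 [0.0697, 0.1394]].

Step 4 — quadratic form (x̄ - mu_0)^T · S^{-1} · (x̄ - mu_0):
  S^{-1} · (x̄ - mu_0) = (-1.8676, 0.2648),
  (x̄ - mu_0)^T · [...] = (-1)·(-1.8676) + (2.4)·(0.2648) = 2.5031.

Step 5 — scale by n: T² = 5 · 2.5031 = 12.5157.

T² ≈ 12.5157


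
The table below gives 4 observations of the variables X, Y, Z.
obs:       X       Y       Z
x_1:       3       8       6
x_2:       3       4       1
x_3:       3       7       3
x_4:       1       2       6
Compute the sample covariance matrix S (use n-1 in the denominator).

Step 1 — column means:
  mean(X) = (3 + 3 + 3 + 1) / 4 = 10/4 = 2.5
  mean(Y) = (8 + 4 + 7 + 2) / 4 = 21/4 = 5.25
  mean(Z) = (6 + 1 + 3 + 6) / 4 = 16/4 = 4

Step 2 — sample covariance S[i,j] = (1/(n-1)) · Σ_k (x_{k,i} - mean_i) · (x_{k,j} - mean_j), with n-1 = 3.
  S[X,X] = ((0.5)·(0.5) + (0.5)·(0.5) + (0.5)·(0.5) + (-1.5)·(-1.5)) / 3 = 3/3 = 1
  S[X,Y] = ((0.5)·(2.75) + (0.5)·(-1.25) + (0.5)·(1.75) + (-1.5)·(-3.25)) / 3 = 6.5/3 = 2.1667
  S[X,Z] = ((0.5)·(2) + (0.5)·(-3) + (0.5)·(-1) + (-1.5)·(2)) / 3 = -4/3 = -1.3333
  S[Y,Y] = ((2.75)·(2.75) + (-1.25)·(-1.25) + (1.75)·(1.75) + (-3.25)·(-3.25)) / 3 = 22.75/3 = 7.5833
  S[Y,Z] = ((2.75)·(2) + (-1.25)·(-3) + (1.75)·(-1) + (-3.25)·(2)) / 3 = 1/3 = 0.3333
  S[Z,Z] = ((2)·(2) + (-3)·(-3) + (-1)·(-1) + (2)·(2)) / 3 = 18/3 = 6

S is symmetric (S[j,i] = S[i,j]). Assembling:

S = [[1, 2.1667, -1.3333],
 [2.1667, 7.5833, 0.3333],
 [-1.3333, 0.3333, 6]]


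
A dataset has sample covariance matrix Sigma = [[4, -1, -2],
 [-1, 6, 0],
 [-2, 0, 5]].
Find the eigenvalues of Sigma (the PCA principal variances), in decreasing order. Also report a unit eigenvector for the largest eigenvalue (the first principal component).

Step 1 — characteristic polynomial p(λ) = det(λI - Sigma) = λ³ - tr·λ² + c_1·λ - det, where tr = trace, c_1 = sum of the principal 2×2 minors, det = det(Sigma):
  tr = 4 + 6 + 5 = 15,
  c_1 = (4·6 - (-1)²) + (4·5 - (-2)²) + (6·5 - (0)²) = 23 + 16 + 30 = 69,
  det = 4·(6·5 - (0)²) - (-1)·((-1)·5 - (0)·(-2)) + (-2)·((-1)·(0) - 6·(-2)) = 4·(30) - (-1)·(-5) + (-2)·(12) = 91.
  So p(λ) = λ³ - 15λ² + 69λ - 91.
Step 2 — look for an integer root (rational root theorem: any rational root is an integer divisor of 91). Testing λ = 7:
  p(7) = 343 - 735 + 483 - 91 = 0  ✓
  Dividing out (λ - 7): p(λ) = (λ - 7)(λ² - 8λ + 13).
Step 3 — remaining eigenvalues from the quadratic λ² - 8λ + 13 = 0:
  Δ = 8² - 4·13 = 64 - 52 = 12,  λ = (8 ± √12)/2 = (8 ± 3.4641)/2 ≈ 5.7321 or 2.2679.
  Sorted: λ_1 = 7,  λ_2 = 5.7321,  λ_3 = 2.2679  (check: sum = 15 = tr ✓).

Step 4 — unit eigenvector for λ_1 = 7: v spans the null space of (Sigma - λ_1 I), whose rows are
  r_1 = (-3, -1, -2),  r_2 = (-1, -1, 0),  r_3 = (-2, 0, -2).
  v is orthogonal to every row, so take v ∝ r_1 × r_2 = ((-1)·(0) - (-2)·(-1), (-2)·(-1) - (-3)·(0), (-3)·(-1) - (-1)·(-1)) = (-2, 2, 2).
  Rescale (divide by 2; multiply by -1 so the first nonzero entry is positive): u = (1, -1, -1).
  ||u|| = √((1)² + (-1)² + (-1)²) = √(3) ≈ 1.7321,  v_1 = u/||u|| ≈ (0.5774, -0.5774, -0.5774) (||v_1|| = 1).

λ_1 = 7,  λ_2 = 5.7321,  λ_3 = 2.2679;  v_1 ≈ (0.5774, -0.5774, -0.5774)


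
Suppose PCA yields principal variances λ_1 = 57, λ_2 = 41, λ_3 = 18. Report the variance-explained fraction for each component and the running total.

Step 1 — total variance = trace(Sigma) = Σ λ_i = 57 + 41 + 18 = 116.

Step 2 — fraction explained by component i = λ_i / Σ λ:
  PC1: 57/116 = 0.4914
  PC2: 41/116 = 0.3534
  PC3: 18/116 = 0.1552

Step 3 — cumulative fraction after k components = (λ_1 + ... + λ_k) / Σ λ:
  k = 1: 57/116 = 0.4914
  k = 2: (57 + 41)/116 = 98/116 = 0.8448
  k = 3: (57 + 41 + 18)/116 = 116/116 = 1

Summary (fraction, with percent):

explained: PC1 0.4914 (49.14%), PC2 0.3534 (35.34%), PC3 0.1552 (15.52%);  cumulative: 0.4914, 0.8448, 1


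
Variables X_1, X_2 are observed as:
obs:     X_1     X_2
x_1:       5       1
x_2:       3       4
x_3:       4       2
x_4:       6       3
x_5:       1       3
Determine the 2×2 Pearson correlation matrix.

Step 1 — column means:
  mean(X_1) = (5 + 3 + 4 + 6 + 1) / 5 = 19/5 = 3.8
  mean(X_2) = (1 + 4 + 2 + 3 + 3) / 5 = 13/5 = 2.6

Step 2 — sample variances and covariances s[i,j] = (1/(n-1)) · Σ_k (x_{k,i} - mean_i) · (x_{k,j} - mean_j), with n-1 = 4:
  s[X_1,X_1] = ((1.2)·(1.2) + (-0.8)·(-0.8) + (0.2)·(0.2) + (2.2)·(2.2) + (-2.8)·(-2.8)) / 4 = 14.8/4 = 3.7
  s[X_1,X_2] = ((1.2)·(-1.6) + (-0.8)·(1.4) + (0.2)·(-0.6) + (2.2)·(0.4) + (-2.8)·(0.4)) / 4 = -3.4/4 = -0.85
  s[X_2,X_2] = ((-1.6)·(-1.6) + (1.4)·(1.4) + (-0.6)·(-0.6) + (0.4)·(0.4) + (0.4)·(0.4)) / 4 = 5.2/4 = 1.3
  Sample standard deviations s_i = √(s[i,i]):
  s(X_1) = √(3.7) = 1.9235
  s(X_2) = √(1.3) = 1.1402

Step 3 — r_{ij} = s_{ij} / (s_i · s_j):
  r[X_1,X_1] = 1 (diagonal).
  r[X_1,X_2] = -0.85 / (1.9235 · 1.1402) = -0.85 / 2.1932 = -0.3876
  r[X_2,X_2] = 1 (diagonal).

R is symmetric with unit diagonal. Assembling:

R = [[1, -0.3876],
 [-0.3876, 1]]


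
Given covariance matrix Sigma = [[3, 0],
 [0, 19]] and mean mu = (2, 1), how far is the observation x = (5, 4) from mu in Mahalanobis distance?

Step 1 — centre the observation: (x - mu) = (3, 3).

Step 2 — invert Sigma. det(Sigma) = 3·19 - (0)² = 57.
  Sigma^{-1} = (1/det) · [[d, -b], [-b, a]] = [[0.3333, 0],
 [0, 0.0526]].

Step 3 — form the quadratic (x - mu)^T · Sigma^{-1} · (x - mu):
  Sigma^{-1} · (x - mu) = (1, 0.1579).
  (x - mu)^T · [Sigma^{-1} · (x - mu)] = (3)·(1) + (3)·(0.1579) = 3.4737.

Step 4 — take square root: d = √(3.4737) ≈ 1.8638.

d(x, mu) = √(3.4737) ≈ 1.8638


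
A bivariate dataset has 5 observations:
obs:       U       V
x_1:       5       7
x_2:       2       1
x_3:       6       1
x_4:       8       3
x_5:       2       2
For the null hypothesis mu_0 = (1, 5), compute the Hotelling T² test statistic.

Step 1 — sample mean vector:
  mean(U) = (5 + 2 + 6 + 8 + 2) / 5 = 23/5 = 4.6
  mean(V) = (7 + 1 + 1 + 3 + 2) / 5 = 14/5 = 2.8
  x̄ = (4.6, 2.8),  deviation x̄ - mu_0 = (4.6, 2.8) - (1, 5) = (3.6, -2.2).

Step 2 — sample covariance matrix, S[i,j] = (1/(n-1)) · Σ_k (x_{k,i} - mean_i) · (x_{k,j} - mean_j), divisor n-1 = 4:
  S[U,U] = ((0.4)·(0.4) + (-2.6)·(-2.6) + (1.4)·(1.4) + (3.4)·(3.4) + (-2.6)·(-2.6)) / 4 = 27.2/4 = 6.8
  S[U,V] = ((0.4)·(4.2) + (-2.6)·(-1.8) + (1.4)·(-1.8) + (3.4)·(0.2) + (-2.6)·(-0.8)) / 4 = 6.6/4 = 1.65
  S[V,V] = ((4.2)·(4.2) + (-1.8)·(-1.8) + (-1.8)·(-1.8) + (0.2)·(0.2) + (-0.8)·(-0.8)) / 4 = 24.8/4 = 6.2
  S = [[6.8, 1.65],
 [1.65, 6.2]].

Step 3 — invert S. det(S) = 6.8·6.2 - (1.65)² = 39.4375.
  S^{-1} = (1/det) · [[d, -b], [-b, a]] = [[0.1572, -0.0418],
 [-0.0418, 0.1724]].

Step 4 — quadratic form (x̄ - mu_0)^T · S^{-1} · (x̄ - mu_0):
  S^{-1} · (x̄ - mu_0) = (0.658, -0.53),
  (x̄ - mu_0)^T · [...] = (3.6)·(0.658) + (-2.2)·(-0.53) = 3.5347.

Step 5 — scale by n: T² = 5 · 3.5347 = 17.6735.

T² ≈ 17.6735


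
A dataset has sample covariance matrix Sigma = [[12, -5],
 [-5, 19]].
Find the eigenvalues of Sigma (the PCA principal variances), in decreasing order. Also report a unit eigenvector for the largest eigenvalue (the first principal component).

Step 1 — characteristic polynomial of 2×2 Sigma:
  det(Sigma - λI) = λ² - trace · λ + det = 0.
  trace = 12 + 19 = 31, det = 12·19 - (-5)² = 203.
Step 2 — discriminant:
  Δ = trace² - 4·det = 961 - 812 = 149.
Step 3 — eigenvalues:
  λ = (trace ± √Δ)/2 = (31 ± 12.2066)/2,
  λ_1 = 21.6033,  λ_2 = 9.3967.

Step 4 — unit eigenvector for λ_1: solve (Sigma - λ_1 I)v = 0. First row:
  (12 - 21.6033)·v_x + (-5)·v_y = 0, i.e. (-9.6033)·v_x + (-5)·v_y = 0,
  so v ∝ (b, λ_1 - a) = (-5, 9.6033); multiply by -1 so the first entry is positive: u = (5, -9.6033).
  ||u|| = √((5)² + (-9.6033)²) = √(117.2229) ≈ 10.827,
  v_1 = u/||u|| ≈ (0.4618, -0.887) (||v_1|| = 1).

λ_1 = 21.6033,  λ_2 = 9.3967;  v_1 ≈ (0.4618, -0.887)


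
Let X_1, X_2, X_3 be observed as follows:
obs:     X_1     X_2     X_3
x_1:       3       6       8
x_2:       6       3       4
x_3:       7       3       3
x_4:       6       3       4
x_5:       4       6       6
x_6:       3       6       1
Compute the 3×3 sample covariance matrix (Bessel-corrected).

Step 1 — column means:
  mean(X_1) = (3 + 6 + 7 + 6 + 4 + 3) / 6 = 29/6 = 4.8333
  mean(X_2) = (6 + 3 + 3 + 3 + 6 + 6) / 6 = 27/6 = 4.5
  mean(X_3) = (8 + 4 + 3 + 4 + 6 + 1) / 6 = 26/6 = 4.3333

Step 2 — sample covariance S[i,j] = (1/(n-1)) · Σ_k (x_{k,i} - mean_i) · (x_{k,j} - mean_j), with n-1 = 5.
  S[X_1,X_1] = ((-1.8333)·(-1.8333) + (1.1667)·(1.1667) + (2.1667)·(2.1667) + (1.1667)·(1.1667) + (-0.8333)·(-0.8333) + (-1.8333)·(-1.8333)) / 5 = 14.8333/5 = 2.9667
  S[X_1,X_2] = ((-1.8333)·(1.5) + (1.1667)·(-1.5) + (2.1667)·(-1.5) + (1.1667)·(-1.5) + (-0.8333)·(1.5) + (-1.8333)·(1.5)) / 5 = -13.5/5 = -2.7
  S[X_1,X_3] = ((-1.8333)·(3.6667) + (1.1667)·(-0.3333) + (2.1667)·(-1.3333) + (1.1667)·(-0.3333) + (-0.8333)·(1.6667) + (-1.8333)·(-3.3333)) / 5 = -5.6667/5 = -1.1333
  S[X_2,X_2] = ((1.5)·(1.5) + (-1.5)·(-1.5) + (-1.5)·(-1.5) + (-1.5)·(-1.5) + (1.5)·(1.5) + (1.5)·(1.5)) / 5 = 13.5/5 = 2.7
  S[X_2,X_3] = ((1.5)·(3.6667) + (-1.5)·(-0.3333) + (-1.5)·(-1.3333) + (-1.5)·(-0.3333) + (1.5)·(1.6667) + (1.5)·(-3.3333)) / 5 = 6/5 = 1.2
  S[X_3,X_3] = ((3.6667)·(3.6667) + (-0.3333)·(-0.3333) + (-1.3333)·(-1.3333) + (-0.3333)·(-0.3333) + (1.6667)·(1.6667) + (-3.3333)·(-3.3333)) / 5 = 29.3333/5 = 5.8667

S is symmetric (S[j,i] = S[i,j]). Assembling:

S = [[2.9667, -2.7, -1.1333],
 [-2.7, 2.7, 1.2],
 [-1.1333, 1.2, 5.8667]]


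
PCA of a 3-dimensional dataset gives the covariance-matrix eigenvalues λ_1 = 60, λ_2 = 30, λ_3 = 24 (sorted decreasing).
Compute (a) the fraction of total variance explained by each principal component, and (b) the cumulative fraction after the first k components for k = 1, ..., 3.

Step 1 — total variance = trace(Sigma) = Σ λ_i = 60 + 30 + 24 = 114.

Step 2 — fraction explained by component i = λ_i / Σ λ:
  PC1: 60/114 = 0.5263
  PC2: 30/114 = 0.2632
  PC3: 24/114 = 0.2105

Step 3 — cumulative fraction after k components = (λ_1 + ... + λ_k) / Σ λ:
  k = 1: 60/114 = 0.5263
  k = 2: (60 + 30)/114 = 90/114 = 0.7895
  k = 3: (60 + 30 + 24)/114 = 114/114 = 1

Summary (fraction, with percent):

explained: PC1 0.5263 (52.63%), PC2 0.2632 (26.32%), PC3 0.2105 (21.05%);  cumulative: 0.5263, 0.7895, 1


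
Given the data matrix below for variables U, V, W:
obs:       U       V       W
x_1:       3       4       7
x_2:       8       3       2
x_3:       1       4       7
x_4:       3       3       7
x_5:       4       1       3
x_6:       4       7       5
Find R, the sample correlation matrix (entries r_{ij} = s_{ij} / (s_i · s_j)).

Step 1 — column means:
  mean(U) = (3 + 8 + 1 + 3 + 4 + 4) / 6 = 23/6 = 3.8333
  mean(V) = (4 + 3 + 4 + 3 + 1 + 7) / 6 = 22/6 = 3.6667
  mean(W) = (7 + 2 + 7 + 7 + 3 + 5) / 6 = 31/6 = 5.1667

Step 2 — sample variances and covariances s[i,j] = (1/(n-1)) · Σ_k (x_{k,i} - mean_i) · (x_{k,j} - mean_j), with n-1 = 5:
  s[U,U] = ((-0.8333)·(-0.8333) + (4.1667)·(4.1667) + (-2.8333)·(-2.8333) + (-0.8333)·(-0.8333) + (0.1667)·(0.1667) + (0.1667)·(0.1667)) / 5 = 26.8333/5 = 5.3667
  s[U,V] = ((-0.8333)·(0.3333) + (4.1667)·(-0.6667) + (-2.8333)·(0.3333) + (-0.8333)·(-0.6667) + (0.1667)·(-2.6667) + (0.1667)·(3.3333)) / 5 = -3.3333/5 = -0.6667
  s[U,W] = ((-0.8333)·(1.8333) + (4.1667)·(-3.1667) + (-2.8333)·(1.8333) + (-0.8333)·(1.8333) + (0.1667)·(-2.1667) + (0.1667)·(-0.1667)) / 5 = -21.8333/5 = -4.3667
  s[V,V] = ((0.3333)·(0.3333) + (-0.6667)·(-0.6667) + (0.3333)·(0.3333) + (-0.6667)·(-0.6667) + (-2.6667)·(-2.6667) + (3.3333)·(3.3333)) / 5 = 19.3333/5 = 3.8667
  s[V,W] = ((0.3333)·(1.8333) + (-0.6667)·(-3.1667) + (0.3333)·(1.8333) + (-0.6667)·(1.8333) + (-2.6667)·(-2.1667) + (3.3333)·(-0.1667)) / 5 = 7.3333/5 = 1.4667
  s[W,W] = ((1.8333)·(1.8333) + (-3.1667)·(-3.1667) + (1.8333)·(1.8333) + (1.8333)·(1.8333) + (-2.1667)·(-2.1667) + (-0.1667)·(-0.1667)) / 5 = 24.8333/5 = 4.9667
  Sample standard deviations s_i = √(s[i,i]):
  s(U) = √(5.3667) = 2.3166
  s(V) = √(3.8667) = 1.9664
  s(W) = √(4.9667) = 2.2286

Step 3 — r_{ij} = s_{ij} / (s_i · s_j):
  r[U,U] = 1 (diagonal).
  r[U,V] = -0.6667 / (2.3166 · 1.9664) = -0.6667 / 4.5553 = -0.1463
  r[U,W] = -4.3667 / (2.3166 · 2.2286) = -4.3667 / 5.1628 = -0.8458
  r[V,V] = 1 (diagonal).
  r[V,W] = 1.4667 / (1.9664 · 2.2286) = 1.4667 / 4.3823 = 0.3347
  r[W,W] = 1 (diagonal).

R is symmetric with unit diagonal. Assembling:

R = [[1, -0.1463, -0.8458],
 [-0.1463, 1, 0.3347],
 [-0.8458, 0.3347, 1]]


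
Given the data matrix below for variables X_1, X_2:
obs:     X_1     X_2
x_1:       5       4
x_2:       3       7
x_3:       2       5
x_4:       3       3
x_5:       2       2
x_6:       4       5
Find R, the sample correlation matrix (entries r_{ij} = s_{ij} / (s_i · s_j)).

Step 1 — column means:
  mean(X_1) = (5 + 3 + 2 + 3 + 2 + 4) / 6 = 19/6 = 3.1667
  mean(X_2) = (4 + 7 + 5 + 3 + 2 + 5) / 6 = 26/6 = 4.3333

Step 2 — sample variances and covariances s[i,j] = (1/(n-1)) · Σ_k (x_{k,i} - mean_i) · (x_{k,j} - mean_j), with n-1 = 5:
  s[X_1,X_1] = ((1.8333)·(1.8333) + (-0.1667)·(-0.1667) + (-1.1667)·(-1.1667) + (-0.1667)·(-0.1667) + (-1.1667)·(-1.1667) + (0.8333)·(0.8333)) / 5 = 6.8333/5 = 1.3667
  s[X_1,X_2] = ((1.8333)·(-0.3333) + (-0.1667)·(2.6667) + (-1.1667)·(0.6667) + (-0.1667)·(-1.3333) + (-1.1667)·(-2.3333) + (0.8333)·(0.6667)) / 5 = 1.6667/5 = 0.3333
  s[X_2,X_2] = ((-0.3333)·(-0.3333) + (2.6667)·(2.6667) + (0.6667)·(0.6667) + (-1.3333)·(-1.3333) + (-2.3333)·(-2.3333) + (0.6667)·(0.6667)) / 5 = 15.3333/5 = 3.0667
  Sample standard deviations s_i = √(s[i,i]):
  s(X_1) = √(1.3667) = 1.169
  s(X_2) = √(3.0667) = 1.7512

Step 3 — r_{ij} = s_{ij} / (s_i · s_j):
  r[X_1,X_1] = 1 (diagonal).
  r[X_1,X_2] = 0.3333 / (1.169 · 1.7512) = 0.3333 / 2.0472 = 0.1628
  r[X_2,X_2] = 1 (diagonal).

R is symmetric with unit diagonal. Assembling:

R = [[1, 0.1628],
 [0.1628, 1]]


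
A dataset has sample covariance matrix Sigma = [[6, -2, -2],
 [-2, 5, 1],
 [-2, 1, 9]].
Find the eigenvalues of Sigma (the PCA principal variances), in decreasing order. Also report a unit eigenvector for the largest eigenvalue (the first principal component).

Step 1 — characteristic polynomial p(λ) = det(λI - Sigma) = λ³ - tr·λ² + c_1·λ - det, where tr = trace, c_1 = sum of the principal 2×2 minors, det = det(Sigma):
  tr = 6 + 5 + 9 = 20,
  c_1 = (6·5 - (-2)²) + (6·9 - (-2)²) + (5·9 - (1)²) = 26 + 50 + 44 = 120,
  det = 6·(5·9 - (1)²) - (-2)·((-2)·9 - (1)·(-2)) + (-2)·((-2)·(1) - 5·(-2)) = 6·(44) - (-2)·(-16) + (-2)·(8) = 216.
  So p(λ) = λ³ - 20λ² + 120λ - 216.
Step 2 — look for an integer root (rational root theorem: any rational root is an integer divisor of 216). Testing λ = 6:
  p(6) = 216 - 720 + 720 - 216 = 0  ✓
  Dividing out (λ - 6): p(λ) = (λ - 6)(λ² - 14λ + 36).
Step 3 — remaining eigenvalues from the quadratic λ² - 14λ + 36 = 0:
  Δ = 14² - 4·36 = 196 - 144 = 52,  λ = (14 ± √52)/2 = (14 ± 7.2111)/2 ≈ 10.6056 or 3.3944.
  Sorted: λ_1 = 10.6056,  λ_2 = 6,  λ_3 = 3.3944  (check: sum = 20 = tr ✓).

Step 4 — unit eigenvector for λ_1 ≈ 10.6056: v spans the null space of (Sigma - λ_1 I), whose rows are
  r_1 = (-4.6056, -2, -2),  r_2 = (-2, -5.6056, 1),  r_3 = (-2, 1, -1.6056).
  v is orthogonal to every row, so take v ∝ r_1 × r_2 = ((-2)·(1) - (-2)·(-5.6056), (-2)·(-2) - (-4.6056)·(1), (-4.6056)·(-5.6056) - (-2)·(-2)) ≈ (-13.2111, 8.6056, 21.8167).
  Rescale (multiply by -1 so the first nonzero entry is positive): u = (13.2111, -8.6056, -21.8167).
  ||u|| = √((13.2111)² + (-8.6056)² + (-21.8167)²) = √(724.5551) ≈ 26.9176,  v_1 = u/||u|| ≈ (0.4908, -0.3197, -0.8105) (||v_1|| = 1).

λ_1 = 10.6056,  λ_2 = 6,  λ_3 = 3.3944;  v_1 ≈ (0.4908, -0.3197, -0.8105)


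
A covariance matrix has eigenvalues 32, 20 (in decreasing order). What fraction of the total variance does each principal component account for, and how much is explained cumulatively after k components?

Step 1 — total variance = trace(Sigma) = Σ λ_i = 32 + 20 = 52.

Step 2 — fraction explained by component i = λ_i / Σ λ:
  PC1: 32/52 = 0.6154
  PC2: 20/52 = 0.3846

Step 3 — cumulative fraction after k components = (λ_1 + ... + λ_k) / Σ λ:
  k = 1: 32/52 = 0.6154
  k = 2: (32 + 20)/52 = 52/52 = 1

Summary (fraction, with percent):

explained: PC1 0.6154 (61.54%), PC2 0.3846 (38.46%);  cumulative: 0.6154, 1


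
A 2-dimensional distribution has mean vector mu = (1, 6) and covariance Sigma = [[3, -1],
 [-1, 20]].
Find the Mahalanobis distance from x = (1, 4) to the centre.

Step 1 — centre the observation: (x - mu) = (0, -2).

Step 2 — invert Sigma. det(Sigma) = 3·20 - (-1)² = 59.
  Sigma^{-1} = (1/det) · [[d, -b], [-b, a]] = [[0.339, 0.0169],
 [0.0169, 0.0508]].

Step 3 — form the quadratic (x - mu)^T · Sigma^{-1} · (x - mu):
  Sigma^{-1} · (x - mu) = (-0.0339, -0.1017).
  (x - mu)^T · [Sigma^{-1} · (x - mu)] = (0)·(-0.0339) + (-2)·(-0.1017) = 0.2034.

Step 4 — take square root: d = √(0.2034) ≈ 0.451.

d(x, mu) = √(0.2034) ≈ 0.451


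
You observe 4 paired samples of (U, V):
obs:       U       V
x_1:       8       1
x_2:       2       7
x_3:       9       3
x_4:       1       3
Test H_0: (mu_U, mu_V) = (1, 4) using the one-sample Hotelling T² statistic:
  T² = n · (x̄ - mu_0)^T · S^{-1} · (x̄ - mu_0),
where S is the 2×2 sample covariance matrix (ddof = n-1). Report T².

Step 1 — sample mean vector:
  mean(U) = (8 + 2 + 9 + 1) / 4 = 20/4 = 5
  mean(V) = (1 + 7 + 3 + 3) / 4 = 14/4 = 3.5
  x̄ = (5, 3.5),  deviation x̄ - mu_0 = (5, 3.5) - (1, 4) = (4, -0.5).

Step 2 — sample covariance matrix, S[i,j] = (1/(n-1)) · Σ_k (x_{k,i} - mean_i) · (x_{k,j} - mean_j), divisor n-1 = 3:
  S[U,U] = ((3)·(3) + (-3)·(-3) + (4)·(4) + (-4)·(-4)) / 3 = 50/3 = 16.6667
  S[U,V] = ((3)·(-2.5) + (-3)·(3.5) + (4)·(-0.5) + (-4)·(-0.5)) / 3 = -18/3 = -6
  S[V,V] = ((-2.5)·(-2.5) + (3.5)·(3.5) + (-0.5)·(-0.5) + (-0.5)·(-0.5)) / 3 = 19/3 = 6.3333
  S = [[16.6667, -6],
 [-6, 6.3333]].

Step 3 — invert S. det(S) = 16.6667·6.3333 - (-6)² = 69.5556.
  S^{-1} = (1/det) · [[d, -b], [-b, a]] = [[0.0911, 0.0863],
 [0.0863, 0.2396]].

Step 4 — quadratic form (x̄ - mu_0)^T · S^{-1} · (x̄ - mu_0):
  S^{-1} · (x̄ - mu_0) = (0.3211, 0.2252),
  (x̄ - mu_0)^T · [...] = (4)·(0.3211) + (-0.5)·(0.2252) = 1.1717.

Step 5 — scale by n: T² = 4 · 1.1717 = 4.6869.

T² ≈ 4.6869


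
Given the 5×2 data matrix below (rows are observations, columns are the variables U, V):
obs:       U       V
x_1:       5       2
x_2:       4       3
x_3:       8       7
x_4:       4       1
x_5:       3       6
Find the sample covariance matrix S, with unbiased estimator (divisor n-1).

Step 1 — column means:
  mean(U) = (5 + 4 + 8 + 4 + 3) / 5 = 24/5 = 4.8
  mean(V) = (2 + 3 + 7 + 1 + 6) / 5 = 19/5 = 3.8

Step 2 — sample covariance S[i,j] = (1/(n-1)) · Σ_k (x_{k,i} - mean_i) · (x_{k,j} - mean_j), with n-1 = 4.
  S[U,U] = ((0.2)·(0.2) + (-0.8)·(-0.8) + (3.2)·(3.2) + (-0.8)·(-0.8) + (-1.8)·(-1.8)) / 4 = 14.8/4 = 3.7
  S[U,V] = ((0.2)·(-1.8) + (-0.8)·(-0.8) + (3.2)·(3.2) + (-0.8)·(-2.8) + (-1.8)·(2.2)) / 4 = 8.8/4 = 2.2
  S[V,V] = ((-1.8)·(-1.8) + (-0.8)·(-0.8) + (3.2)·(3.2) + (-2.8)·(-2.8) + (2.2)·(2.2)) / 4 = 26.8/4 = 6.7

S is symmetric (S[j,i] = S[i,j]). Assembling:

S = [[3.7, 2.2],
 [2.2, 6.7]]


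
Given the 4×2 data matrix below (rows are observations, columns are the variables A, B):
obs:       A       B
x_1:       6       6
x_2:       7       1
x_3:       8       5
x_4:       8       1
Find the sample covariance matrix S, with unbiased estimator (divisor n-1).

Step 1 — column means:
  mean(A) = (6 + 7 + 8 + 8) / 4 = 29/4 = 7.25
  mean(B) = (6 + 1 + 5 + 1) / 4 = 13/4 = 3.25

Step 2 — sample covariance S[i,j] = (1/(n-1)) · Σ_k (x_{k,i} - mean_i) · (x_{k,j} - mean_j), with n-1 = 3.
  S[A,A] = ((-1.25)·(-1.25) + (-0.25)·(-0.25) + (0.75)·(0.75) + (0.75)·(0.75)) / 3 = 2.75/3 = 0.9167
  S[A,B] = ((-1.25)·(2.75) + (-0.25)·(-2.25) + (0.75)·(1.75) + (0.75)·(-2.25)) / 3 = -3.25/3 = -1.0833
  S[B,B] = ((2.75)·(2.75) + (-2.25)·(-2.25) + (1.75)·(1.75) + (-2.25)·(-2.25)) / 3 = 20.75/3 = 6.9167

S is symmetric (S[j,i] = S[i,j]). Assembling:

S = [[0.9167, -1.0833],
 [-1.0833, 6.9167]]


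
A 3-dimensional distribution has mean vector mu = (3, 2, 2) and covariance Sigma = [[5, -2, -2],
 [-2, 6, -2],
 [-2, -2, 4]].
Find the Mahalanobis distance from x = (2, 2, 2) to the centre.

Step 1 — centre the observation: (x - mu) = (-1, 0, 0).

Step 2 — invert Sigma (cofactor / det for 3×3, or solve directly):
  Sigma^{-1} = [[0.4545, 0.2727, 0.3636],
 [0.2727, 0.3636, 0.3182],
 [0.3636, 0.3182, 0.5909]].

Step 3 — form the quadratic (x - mu)^T · Sigma^{-1} · (x - mu):
  Sigma^{-1} · (x - mu) = (-0.4545, -0.2727, -0.3636).
  (x - mu)^T · [Sigma^{-1} · (x - mu)] = (-1)·(-0.4545) + (0)·(-0.2727) + (0)·(-0.3636) = 0.4545.

Step 4 — take square root: d = √(0.4545) ≈ 0.6742.

d(x, mu) = √(0.4545) ≈ 0.6742


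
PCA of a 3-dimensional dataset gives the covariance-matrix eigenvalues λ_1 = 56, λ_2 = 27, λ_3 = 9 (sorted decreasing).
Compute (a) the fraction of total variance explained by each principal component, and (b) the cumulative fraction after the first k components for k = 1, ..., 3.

Step 1 — total variance = trace(Sigma) = Σ λ_i = 56 + 27 + 9 = 92.

Step 2 — fraction explained by component i = λ_i / Σ λ:
  PC1: 56/92 = 0.6087
  PC2: 27/92 = 0.2935
  PC3: 9/92 = 0.0978

Step 3 — cumulative fraction after k components = (λ_1 + ... + λ_k) / Σ λ:
  k = 1: 56/92 = 0.6087
  k = 2: (56 + 27)/92 = 83/92 = 0.9022
  k = 3: (56 + 27 + 9)/92 = 92/92 = 1

Summary (fraction, with percent):

explained: PC1 0.6087 (60.87%), PC2 0.2935 (29.35%), PC3 0.0978 (9.78%);  cumulative: 0.6087, 0.9022, 1


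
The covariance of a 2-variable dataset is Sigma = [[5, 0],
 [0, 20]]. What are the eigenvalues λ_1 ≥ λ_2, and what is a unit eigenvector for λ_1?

Step 1 — characteristic polynomial of 2×2 Sigma:
  det(Sigma - λI) = λ² - trace · λ + det = 0.
  trace = 5 + 20 = 25, det = 5·20 - (0)² = 100.
Step 2 — discriminant:
  Δ = trace² - 4·det = 625 - 400 = 225.
Step 3 — eigenvalues:
  λ = (trace ± √Δ)/2 = (25 ± 15)/2,
  λ_1 = 20,  λ_2 = 5.

Step 4 — unit eigenvector for λ_1: Sigma is diagonal, so its eigenvectors are the coordinate axes. λ_1 = 20 is the diagonal entry on the second coordinate axis, hence
  v_1 = (0, 1) (||v_1|| = 1).

λ_1 = 20,  λ_2 = 5;  v_1 ≈ (0, 1)


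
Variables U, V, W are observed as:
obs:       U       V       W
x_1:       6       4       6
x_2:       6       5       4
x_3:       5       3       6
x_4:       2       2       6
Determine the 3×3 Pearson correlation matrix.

Step 1 — column means:
  mean(U) = (6 + 6 + 5 + 2) / 4 = 19/4 = 4.75
  mean(V) = (4 + 5 + 3 + 2) / 4 = 14/4 = 3.5
  mean(W) = (6 + 4 + 6 + 6) / 4 = 22/4 = 5.5

Step 2 — sample variances and covariances s[i,j] = (1/(n-1)) · Σ_k (x_{k,i} - mean_i) · (x_{k,j} - mean_j), with n-1 = 3:
  s[U,U] = ((1.25)·(1.25) + (1.25)·(1.25) + (0.25)·(0.25) + (-2.75)·(-2.75)) / 3 = 10.75/3 = 3.5833
  s[U,V] = ((1.25)·(0.5) + (1.25)·(1.5) + (0.25)·(-0.5) + (-2.75)·(-1.5)) / 3 = 6.5/3 = 2.1667
  s[U,W] = ((1.25)·(0.5) + (1.25)·(-1.5) + (0.25)·(0.5) + (-2.75)·(0.5)) / 3 = -2.5/3 = -0.8333
  s[V,V] = ((0.5)·(0.5) + (1.5)·(1.5) + (-0.5)·(-0.5) + (-1.5)·(-1.5)) / 3 = 5/3 = 1.6667
  s[V,W] = ((0.5)·(0.5) + (1.5)·(-1.5) + (-0.5)·(0.5) + (-1.5)·(0.5)) / 3 = -3/3 = -1
  s[W,W] = ((0.5)·(0.5) + (-1.5)·(-1.5) + (0.5)·(0.5) + (0.5)·(0.5)) / 3 = 3/3 = 1
  Sample standard deviations s_i = √(s[i,i]):
  s(U) = √(3.5833) = 1.893
  s(V) = √(1.6667) = 1.291
  s(W) = √(1) = 1

Step 3 — r_{ij} = s_{ij} / (s_i · s_j):
  r[U,U] = 1 (diagonal).
  r[U,V] = 2.1667 / (1.893 · 1.291) = 2.1667 / 2.4438 = 0.8866
  r[U,W] = -0.8333 / (1.893 · 1) = -0.8333 / 1.893 = -0.4402
  r[V,V] = 1 (diagonal).
  r[V,W] = -1 / (1.291 · 1) = -1 / 1.291 = -0.7746
  r[W,W] = 1 (diagonal).

R is symmetric with unit diagonal. Assembling:

R = [[1, 0.8866, -0.4402],
 [0.8866, 1, -0.7746],
 [-0.4402, -0.7746, 1]]


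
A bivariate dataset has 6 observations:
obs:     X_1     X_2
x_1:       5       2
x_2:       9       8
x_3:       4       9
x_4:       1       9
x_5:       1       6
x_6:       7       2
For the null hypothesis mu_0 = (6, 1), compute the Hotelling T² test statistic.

Step 1 — sample mean vector:
  mean(X_1) = (5 + 9 + 4 + 1 + 1 + 7) / 6 = 27/6 = 4.5
  mean(X_2) = (2 + 8 + 9 + 9 + 6 + 2) / 6 = 36/6 = 6
  x̄ = (4.5, 6),  deviation x̄ - mu_0 = (4.5, 6) - (6, 1) = (-1.5, 5).

Step 2 — sample covariance matrix, S[i,j] = (1/(n-1)) · Σ_k (x_{k,i} - mean_i) · (x_{k,j} - mean_j), divisor n-1 = 5:
  S[X_1,X_1] = ((0.5)·(0.5) + (4.5)·(4.5) + (-0.5)·(-0.5) + (-3.5)·(-3.5) + (-3.5)·(-3.5) + (2.5)·(2.5)) / 5 = 51.5/5 = 10.3
  S[X_1,X_2] = ((0.5)·(-4) + (4.5)·(2) + (-0.5)·(3) + (-3.5)·(3) + (-3.5)·(0) + (2.5)·(-4)) / 5 = -15/5 = -3
  S[X_2,X_2] = ((-4)·(-4) + (2)·(2) + (3)·(3) + (3)·(3) + (0)·(0) + (-4)·(-4)) / 5 = 54/5 = 10.8
  S = [[10.3, -3],
 [-3, 10.8]].

Step 3 — invert S. det(S) = 10.3·10.8 - (-3)² = 102.24.
  S^{-1} = (1/det) · [[d, -b], [-b, a]] = [[0.1056, 0.0293],
 [0.0293, 0.1007]].

Step 4 — quadratic form (x̄ - mu_0)^T · S^{-1} · (x̄ - mu_0):
  S^{-1} · (x̄ - mu_0) = (-0.0117, 0.4597),
  (x̄ - mu_0)^T · [...] = (-1.5)·(-0.0117) + (5)·(0.4597) = 2.3161.

Step 5 — scale by n: T² = 6 · 2.3161 = 13.8967.

T² ≈ 13.8967


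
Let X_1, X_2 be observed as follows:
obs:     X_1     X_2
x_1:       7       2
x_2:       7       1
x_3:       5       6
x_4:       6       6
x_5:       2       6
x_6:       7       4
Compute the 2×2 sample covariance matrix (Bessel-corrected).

Step 1 — column means:
  mean(X_1) = (7 + 7 + 5 + 6 + 2 + 7) / 6 = 34/6 = 5.6667
  mean(X_2) = (2 + 1 + 6 + 6 + 6 + 4) / 6 = 25/6 = 4.1667

Step 2 — sample covariance S[i,j] = (1/(n-1)) · Σ_k (x_{k,i} - mean_i) · (x_{k,j} - mean_j), with n-1 = 5.
  S[X_1,X_1] = ((1.3333)·(1.3333) + (1.3333)·(1.3333) + (-0.6667)·(-0.6667) + (0.3333)·(0.3333) + (-3.6667)·(-3.6667) + (1.3333)·(1.3333)) / 5 = 19.3333/5 = 3.8667
  S[X_1,X_2] = ((1.3333)·(-2.1667) + (1.3333)·(-3.1667) + (-0.6667)·(1.8333) + (0.3333)·(1.8333) + (-3.6667)·(1.8333) + (1.3333)·(-0.1667)) / 5 = -14.6667/5 = -2.9333
  S[X_2,X_2] = ((-2.1667)·(-2.1667) + (-3.1667)·(-3.1667) + (1.8333)·(1.8333) + (1.8333)·(1.8333) + (1.8333)·(1.8333) + (-0.1667)·(-0.1667)) / 5 = 24.8333/5 = 4.9667

S is symmetric (S[j,i] = S[i,j]). Assembling:

S = [[3.8667, -2.9333],
 [-2.9333, 4.9667]]


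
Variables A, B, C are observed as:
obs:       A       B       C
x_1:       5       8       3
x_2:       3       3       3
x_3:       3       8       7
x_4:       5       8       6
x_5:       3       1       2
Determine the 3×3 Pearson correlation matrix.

Step 1 — column means:
  mean(A) = (5 + 3 + 3 + 5 + 3) / 5 = 19/5 = 3.8
  mean(B) = (8 + 3 + 8 + 8 + 1) / 5 = 28/5 = 5.6
  mean(C) = (3 + 3 + 7 + 6 + 2) / 5 = 21/5 = 4.2

Step 2 — sample variances and covariances s[i,j] = (1/(n-1)) · Σ_k (x_{k,i} - mean_i) · (x_{k,j} - mean_j), with n-1 = 4:
  s[A,A] = ((1.2)·(1.2) + (-0.8)·(-0.8) + (-0.8)·(-0.8) + (1.2)·(1.2) + (-0.8)·(-0.8)) / 4 = 4.8/4 = 1.2
  s[A,B] = ((1.2)·(2.4) + (-0.8)·(-2.6) + (-0.8)·(2.4) + (1.2)·(2.4) + (-0.8)·(-4.6)) / 4 = 9.6/4 = 2.4
  s[A,C] = ((1.2)·(-1.2) + (-0.8)·(-1.2) + (-0.8)·(2.8) + (1.2)·(1.8) + (-0.8)·(-2.2)) / 4 = 1.2/4 = 0.3
  s[B,B] = ((2.4)·(2.4) + (-2.6)·(-2.6) + (2.4)·(2.4) + (2.4)·(2.4) + (-4.6)·(-4.6)) / 4 = 45.2/4 = 11.3
  s[B,C] = ((2.4)·(-1.2) + (-2.6)·(-1.2) + (2.4)·(2.8) + (2.4)·(1.8) + (-4.6)·(-2.2)) / 4 = 21.4/4 = 5.35
  s[C,C] = ((-1.2)·(-1.2) + (-1.2)·(-1.2) + (2.8)·(2.8) + (1.8)·(1.8) + (-2.2)·(-2.2)) / 4 = 18.8/4 = 4.7
  Sample standard deviations s_i = √(s[i,i]):
  s(A) = √(1.2) = 1.0954
  s(B) = √(11.3) = 3.3615
  s(C) = √(4.7) = 2.1679

Step 3 — r_{ij} = s_{ij} / (s_i · s_j):
  r[A,A] = 1 (diagonal).
  r[A,B] = 2.4 / (1.0954 · 3.3615) = 2.4 / 3.6824 = 0.6518
  r[A,C] = 0.3 / (1.0954 · 2.1679) = 0.3 / 2.3749 = 0.1263
  r[B,B] = 1 (diagonal).
  r[B,C] = 5.35 / (3.3615 · 2.1679) = 5.35 / 7.2877 = 0.7341
  r[C,C] = 1 (diagonal).

R is symmetric with unit diagonal. Assembling:

R = [[1, 0.6518, 0.1263],
 [0.6518, 1, 0.7341],
 [0.1263, 0.7341, 1]]


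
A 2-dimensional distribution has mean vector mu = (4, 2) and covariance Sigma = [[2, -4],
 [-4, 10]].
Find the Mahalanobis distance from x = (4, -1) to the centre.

Step 1 — centre the observation: (x - mu) = (0, -3).

Step 2 — invert Sigma. det(Sigma) = 2·10 - (-4)² = 4.
  Sigma^{-1} = (1/det) · [[d, -b], [-b, a]] = [[2.5, 1],
 [1, 0.5]].

Step 3 — form the quadratic (x - mu)^T · Sigma^{-1} · (x - mu):
  Sigma^{-1} · (x - mu) = (-3, -1.5).
  (x - mu)^T · [Sigma^{-1} · (x - mu)] = (0)·(-3) + (-3)·(-1.5) = 4.5.

Step 4 — take square root: d = √(4.5) ≈ 2.1213.

d(x, mu) = √(4.5) ≈ 2.1213


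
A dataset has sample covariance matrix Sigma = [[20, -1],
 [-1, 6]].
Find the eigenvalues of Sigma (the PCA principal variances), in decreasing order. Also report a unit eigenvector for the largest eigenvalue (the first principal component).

Step 1 — characteristic polynomial of 2×2 Sigma:
  det(Sigma - λI) = λ² - trace · λ + det = 0.
  trace = 20 + 6 = 26, det = 20·6 - (-1)² = 119.
Step 2 — discriminant:
  Δ = trace² - 4·det = 676 - 476 = 200.
Step 3 — eigenvalues:
  λ = (trace ± √Δ)/2 = (26 ± 14.1421)/2,
  λ_1 = 20.0711,  λ_2 = 5.9289.

Step 4 — unit eigenvector for λ_1: solve (Sigma - λ_1 I)v = 0. First row:
  (20 - 20.0711)·v_x + (-1)·v_y = 0, i.e. (-0.0711)·v_x + (-1)·v_y = 0,
  so v ∝ (b, λ_1 - a) = (-1, 0.0711); multiply by -1 so the first entry is positive: u = (1, -0.0711).
  ||u|| = √((1)² + (-0.0711)²) = √(1.0051) ≈ 1.0025,
  v_1 = u/||u|| ≈ (0.9975, -0.0709) (||v_1|| = 1).

λ_1 = 20.0711,  λ_2 = 5.9289;  v_1 ≈ (0.9975, -0.0709)


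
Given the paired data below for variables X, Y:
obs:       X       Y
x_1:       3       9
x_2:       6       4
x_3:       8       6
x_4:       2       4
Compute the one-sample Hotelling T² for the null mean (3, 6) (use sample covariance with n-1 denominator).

Step 1 — sample mean vector:
  mean(X) = (3 + 6 + 8 + 2) / 4 = 19/4 = 4.75
  mean(Y) = (9 + 4 + 6 + 4) / 4 = 23/4 = 5.75
  x̄ = (4.75, 5.75),  deviation x̄ - mu_0 = (4.75, 5.75) - (3, 6) = (1.75, -0.25).

Step 2 — sample covariance matrix, S[i,j] = (1/(n-1)) · Σ_k (x_{k,i} - mean_i) · (x_{k,j} - mean_j), divisor n-1 = 3:
  S[X,X] = ((-1.75)·(-1.75) + (1.25)·(1.25) + (3.25)·(3.25) + (-2.75)·(-2.75)) / 3 = 22.75/3 = 7.5833
  S[X,Y] = ((-1.75)·(3.25) + (1.25)·(-1.75) + (3.25)·(0.25) + (-2.75)·(-1.75)) / 3 = -2.25/3 = -0.75
  S[Y,Y] = ((3.25)·(3.25) + (-1.75)·(-1.75) + (0.25)·(0.25) + (-1.75)·(-1.75)) / 3 = 16.75/3 = 5.5833
  S = [[7.5833, -0.75],
 [-0.75, 5.5833]].

Step 3 — invert S. det(S) = 7.5833·5.5833 - (-0.75)² = 41.7778.
  S^{-1} = (1/det) · [[d, -b], [-b, a]] = [[0.1336, 0.018],
 [0.018, 0.1815]].

Step 4 — quadratic form (x̄ - mu_0)^T · S^{-1} · (x̄ - mu_0):
  S^{-1} · (x̄ - mu_0) = (0.2294, -0.014),
  (x̄ - mu_0)^T · [...] = (1.75)·(0.2294) + (-0.25)·(-0.014) = 0.4049.

Step 5 — scale by n: T² = 4 · 0.4049 = 1.6197.

T² ≈ 1.6197


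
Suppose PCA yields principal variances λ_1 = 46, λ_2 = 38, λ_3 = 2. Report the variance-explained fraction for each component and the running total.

Step 1 — total variance = trace(Sigma) = Σ λ_i = 46 + 38 + 2 = 86.

Step 2 — fraction explained by component i = λ_i / Σ λ:
  PC1: 46/86 = 0.5349
  PC2: 38/86 = 0.4419
  PC3: 2/86 = 0.0233

Step 3 — cumulative fraction after k components = (λ_1 + ... + λ_k) / Σ λ:
  k = 1: 46/86 = 0.5349
  k = 2: (46 + 38)/86 = 84/86 = 0.9767
  k = 3: (46 + 38 + 2)/86 = 86/86 = 1

Summary (fraction, with percent):

explained: PC1 0.5349 (53.49%), PC2 0.4419 (44.19%), PC3 0.0233 (2.33%);  cumulative: 0.5349, 0.9767, 1


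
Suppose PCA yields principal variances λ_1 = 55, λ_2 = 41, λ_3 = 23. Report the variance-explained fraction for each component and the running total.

Step 1 — total variance = trace(Sigma) = Σ λ_i = 55 + 41 + 23 = 119.

Step 2 — fraction explained by component i = λ_i / Σ λ:
  PC1: 55/119 = 0.4622
  PC2: 41/119 = 0.3445
  PC3: 23/119 = 0.1933

Step 3 — cumulative fraction after k components = (λ_1 + ... + λ_k) / Σ λ:
  k = 1: 55/119 = 0.4622
  k = 2: (55 + 41)/119 = 96/119 = 0.8067
  k = 3: (55 + 41 + 23)/119 = 119/119 = 1

Summary (fraction, with percent):

explained: PC1 0.4622 (46.22%), PC2 0.3445 (34.45%), PC3 0.1933 (19.33%);  cumulative: 0.4622, 0.8067, 1


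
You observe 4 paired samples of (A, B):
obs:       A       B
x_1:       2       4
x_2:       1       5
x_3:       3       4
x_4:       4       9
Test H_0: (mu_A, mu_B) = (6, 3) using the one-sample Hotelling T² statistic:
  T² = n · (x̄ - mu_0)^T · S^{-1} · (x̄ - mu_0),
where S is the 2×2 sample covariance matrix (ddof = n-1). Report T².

Step 1 — sample mean vector:
  mean(A) = (2 + 1 + 3 + 4) / 4 = 10/4 = 2.5
  mean(B) = (4 + 5 + 4 + 9) / 4 = 22/4 = 5.5
  x̄ = (2.5, 5.5),  deviation x̄ - mu_0 = (2.5, 5.5) - (6, 3) = (-3.5, 2.5).

Step 2 — sample covariance matrix, S[i,j] = (1/(n-1)) · Σ_k (x_{k,i} - mean_i) · (x_{k,j} - mean_j), divisor n-1 = 3:
  S[A,A] = ((-0.5)·(-0.5) + (-1.5)·(-1.5) + (0.5)·(0.5) + (1.5)·(1.5)) / 3 = 5/3 = 1.6667
  S[A,B] = ((-0.5)·(-1.5) + (-1.5)·(-0.5) + (0.5)·(-1.5) + (1.5)·(3.5)) / 3 = 6/3 = 2
  S[B,B] = ((-1.5)·(-1.5) + (-0.5)·(-0.5) + (-1.5)·(-1.5) + (3.5)·(3.5)) / 3 = 17/3 = 5.6667
  S = [[1.6667, 2],
 [2, 5.6667]].

Step 3 — invert S. det(S) = 1.6667·5.6667 - (2)² = 5.4444.
  S^{-1} = (1/det) · [[d, -b], [-b, a]] = [[1.0408, -0.3673],
 [-0.3673, 0.3061]].

Step 4 — quadratic form (x̄ - mu_0)^T · S^{-1} · (x̄ - mu_0):
  S^{-1} · (x̄ - mu_0) = (-4.5612, 2.051),
  (x̄ - mu_0)^T · [...] = (-3.5)·(-4.5612) + (2.5)·(2.051) = 21.0918.

Step 5 — scale by n: T² = 4 · 21.0918 = 84.3673.

T² ≈ 84.3673


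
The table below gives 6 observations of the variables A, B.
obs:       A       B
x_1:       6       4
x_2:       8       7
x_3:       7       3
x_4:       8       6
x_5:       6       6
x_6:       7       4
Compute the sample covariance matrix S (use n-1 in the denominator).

Step 1 — column means:
  mean(A) = (6 + 8 + 7 + 8 + 6 + 7) / 6 = 42/6 = 7
  mean(B) = (4 + 7 + 3 + 6 + 6 + 4) / 6 = 30/6 = 5

Step 2 — sample covariance S[i,j] = (1/(n-1)) · Σ_k (x_{k,i} - mean_i) · (x_{k,j} - mean_j), with n-1 = 5.
  S[A,A] = ((-1)·(-1) + (1)·(1) + (0)·(0) + (1)·(1) + (-1)·(-1) + (0)·(0)) / 5 = 4/5 = 0.8
  S[A,B] = ((-1)·(-1) + (1)·(2) + (0)·(-2) + (1)·(1) + (-1)·(1) + (0)·(-1)) / 5 = 3/5 = 0.6
  S[B,B] = ((-1)·(-1) + (2)·(2) + (-2)·(-2) + (1)·(1) + (1)·(1) + (-1)·(-1)) / 5 = 12/5 = 2.4

S is symmetric (S[j,i] = S[i,j]). Assembling:

S = [[0.8, 0.6],
 [0.6, 2.4]]


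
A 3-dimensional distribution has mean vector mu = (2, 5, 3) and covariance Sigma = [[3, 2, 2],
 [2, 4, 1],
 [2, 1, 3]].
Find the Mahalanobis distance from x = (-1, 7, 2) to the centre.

Step 1 — centre the observation: (x - mu) = (-3, 2, -1).

Step 2 — invert Sigma (cofactor / det for 3×3, or solve directly):
  Sigma^{-1} = [[0.8462, -0.3077, -0.4615],
 [-0.3077, 0.3846, 0.0769],
 [-0.4615, 0.0769, 0.6154]].

Step 3 — form the quadratic (x - mu)^T · Sigma^{-1} · (x - mu):
  Sigma^{-1} · (x - mu) = (-2.6923, 1.6154, 0.9231).
  (x - mu)^T · [Sigma^{-1} · (x - mu)] = (-3)·(-2.6923) + (2)·(1.6154) + (-1)·(0.9231) = 10.3846.

Step 4 — take square root: d = √(10.3846) ≈ 3.2225.

d(x, mu) = √(10.3846) ≈ 3.2225


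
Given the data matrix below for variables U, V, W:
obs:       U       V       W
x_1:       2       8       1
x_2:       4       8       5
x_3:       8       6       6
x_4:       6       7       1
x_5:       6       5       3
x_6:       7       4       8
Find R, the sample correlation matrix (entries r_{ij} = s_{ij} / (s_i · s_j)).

Step 1 — column means:
  mean(U) = (2 + 4 + 8 + 6 + 6 + 7) / 6 = 33/6 = 5.5
  mean(V) = (8 + 8 + 6 + 7 + 5 + 4) / 6 = 38/6 = 6.3333
  mean(W) = (1 + 5 + 6 + 1 + 3 + 8) / 6 = 24/6 = 4

Step 2 — sample variances and covariances s[i,j] = (1/(n-1)) · Σ_k (x_{k,i} - mean_i) · (x_{k,j} - mean_j), with n-1 = 5:
  s[U,U] = ((-3.5)·(-3.5) + (-1.5)·(-1.5) + (2.5)·(2.5) + (0.5)·(0.5) + (0.5)·(0.5) + (1.5)·(1.5)) / 5 = 23.5/5 = 4.7
  s[U,V] = ((-3.5)·(1.6667) + (-1.5)·(1.6667) + (2.5)·(-0.3333) + (0.5)·(0.6667) + (0.5)·(-1.3333) + (1.5)·(-2.3333)) / 5 = -13/5 = -2.6
  s[U,W] = ((-3.5)·(-3) + (-1.5)·(1) + (2.5)·(2) + (0.5)·(-3) + (0.5)·(-1) + (1.5)·(4)) / 5 = 18/5 = 3.6
  s[V,V] = ((1.6667)·(1.6667) + (1.6667)·(1.6667) + (-0.3333)·(-0.3333) + (0.6667)·(0.6667) + (-1.3333)·(-1.3333) + (-2.3333)·(-2.3333)) / 5 = 13.3333/5 = 2.6667
  s[V,W] = ((1.6667)·(-3) + (1.6667)·(1) + (-0.3333)·(2) + (0.6667)·(-3) + (-1.3333)·(-1) + (-2.3333)·(4)) / 5 = -14/5 = -2.8
  s[W,W] = ((-3)·(-3) + (1)·(1) + (2)·(2) + (-3)·(-3) + (-1)·(-1) + (4)·(4)) / 5 = 40/5 = 8
  Sample standard deviations s_i = √(s[i,i]):
  s(U) = √(4.7) = 2.1679
  s(V) = √(2.6667) = 1.633
  s(W) = √(8) = 2.8284

Step 3 — r_{ij} = s_{ij} / (s_i · s_j):
  r[U,U] = 1 (diagonal).
  r[U,V] = -2.6 / (2.1679 · 1.633) = -2.6 / 3.5402 = -0.7344
  r[U,W] = 3.6 / (2.1679 · 2.8284) = 3.6 / 6.1319 = 0.5871
  r[V,V] = 1 (diagonal).
  r[V,W] = -2.8 / (1.633 · 2.8284) = -2.8 / 4.6188 = -0.6062
  r[W,W] = 1 (diagonal).

R is symmetric with unit diagonal. Assembling:

R = [[1, -0.7344, 0.5871],
 [-0.7344, 1, -0.6062],
 [0.5871, -0.6062, 1]]
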